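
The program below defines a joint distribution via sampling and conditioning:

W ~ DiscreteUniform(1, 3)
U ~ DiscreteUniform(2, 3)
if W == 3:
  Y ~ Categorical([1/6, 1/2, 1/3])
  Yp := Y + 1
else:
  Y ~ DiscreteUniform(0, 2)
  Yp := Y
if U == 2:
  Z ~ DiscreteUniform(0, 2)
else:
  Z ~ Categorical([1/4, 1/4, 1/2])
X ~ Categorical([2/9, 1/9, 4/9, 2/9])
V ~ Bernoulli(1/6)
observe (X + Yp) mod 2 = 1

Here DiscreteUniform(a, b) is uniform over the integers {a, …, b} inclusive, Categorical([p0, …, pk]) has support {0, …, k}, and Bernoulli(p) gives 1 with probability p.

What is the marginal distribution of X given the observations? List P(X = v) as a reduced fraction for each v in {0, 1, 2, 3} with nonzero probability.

Enumerate traces; 216 have nonzero weight after conditioning:
  (W=1, U=2, Y=0, Z=0, X=1, V=0) weight 5/2916
  (W=1, U=2, Y=0, Z=0, X=1, V=1) weight 1/2916
  (W=1, U=2, Y=0, Z=0, X=3, V=0) weight 5/1458
  (W=1, U=2, Y=0, Z=0, X=3, V=1) weight 1/1458
  (W=1, U=2, Y=0, Z=1, X=1, V=0) weight 5/2916
  (W=1, U=2, Y=0, Z=1, X=1, V=1) weight 1/2916
  (W=1, U=2, Y=0, Z=1, X=3, V=0) weight 5/1458
  (W=1, U=2, Y=0, Z=1, X=3, V=1) weight 1/1458
  (W=1, U=2, Y=1, Z=0, X=0, V=0) weight 5/1458
  (W=1, U=2, Y=1, Z=0, X=2, V=0) weight 5/729
  … 206 more
Group by X:
  weight(X=0) = 7/81
  weight(X=1) = 11/162
  weight(X=2) = 14/81
  weight(X=3) = 11/81
Total weight = 7/81 + 11/162 + 14/81 + 11/81 = 25/54
P(X=0 | obs) = 7/81 / 25/54 = 14/75
P(X=1 | obs) = 11/162 / 25/54 = 11/75
P(X=2 | obs) = 14/81 / 25/54 = 28/75
P(X=3 | obs) = 11/81 / 25/54 = 22/75

P(X=0) = 14/75, P(X=1) = 11/75, P(X=2) = 28/75, P(X=3) = 22/75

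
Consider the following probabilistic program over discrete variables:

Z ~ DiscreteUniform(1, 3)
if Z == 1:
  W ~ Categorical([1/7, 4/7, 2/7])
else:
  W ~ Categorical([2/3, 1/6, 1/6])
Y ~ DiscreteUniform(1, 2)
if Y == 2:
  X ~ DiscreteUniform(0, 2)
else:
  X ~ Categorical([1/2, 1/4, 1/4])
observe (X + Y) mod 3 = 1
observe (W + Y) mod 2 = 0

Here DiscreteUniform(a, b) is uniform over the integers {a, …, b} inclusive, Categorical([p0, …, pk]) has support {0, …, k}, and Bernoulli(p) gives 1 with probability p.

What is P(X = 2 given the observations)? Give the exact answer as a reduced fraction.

P(X = 2 | obs) = 88/145

Enumerate traces; 9 have nonzero weight after conditioning:
  (Z=1, W=0, Y=2, X=2) weight 1/126
  (Z=1, W=1, Y=1, X=0) weight 1/21
  (Z=1, W=2, Y=2, X=2) weight 1/63
  (Z=2, W=0, Y=2, X=2) weight 1/27
  (Z=2, W=1, Y=1, X=0) weight 1/72
  (Z=2, W=2, Y=2, X=2) weight 1/108
  (Z=3, W=0, Y=2, X=2) weight 1/27
  (Z=3, W=1, Y=1, X=0) weight 1/72
  … 1 more
Group by X:
  weight(X=0) = 19/252
  weight(X=2) = 22/189
Total weight = 19/252 + 22/189 = 145/756
P(X=0 | obs) = 19/252 / 145/756 = 57/145
P(X=2 | obs) = 22/189 / 145/756 = 88/145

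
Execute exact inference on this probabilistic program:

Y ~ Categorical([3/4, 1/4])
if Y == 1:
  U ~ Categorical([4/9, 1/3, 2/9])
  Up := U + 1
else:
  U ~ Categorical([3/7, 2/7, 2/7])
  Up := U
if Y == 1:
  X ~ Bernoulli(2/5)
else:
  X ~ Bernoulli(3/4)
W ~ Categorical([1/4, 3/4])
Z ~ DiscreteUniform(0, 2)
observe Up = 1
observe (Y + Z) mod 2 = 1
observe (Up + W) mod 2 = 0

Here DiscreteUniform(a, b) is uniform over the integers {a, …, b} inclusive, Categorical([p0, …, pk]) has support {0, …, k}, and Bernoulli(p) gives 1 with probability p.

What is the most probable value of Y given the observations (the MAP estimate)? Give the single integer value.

argmax_v P(Y = v | obs) = 1

Enumerate traces; 6 have nonzero weight after conditioning:
  (Y=0, U=1, X=0, W=1, Z=1) weight 3/224
  (Y=0, U=1, X=1, W=1, Z=1) weight 9/224
  (Y=1, U=0, X=0, W=1, Z=0) weight 1/60
  (Y=1, U=0, X=0, W=1, Z=2) weight 1/60
  (Y=1, U=0, X=1, W=1, Z=0) weight 1/90
  (Y=1, U=0, X=1, W=1, Z=2) weight 1/90
Group by Y:
  weight(Y=0) = 3/56
  weight(Y=1) = 1/18
Total weight = 3/56 + 1/18 = 55/504
P(Y=0 | obs) = 3/56 / 55/504 = 27/55
P(Y=1 | obs) = 1/18 / 55/504 = 28/55
argmax = 1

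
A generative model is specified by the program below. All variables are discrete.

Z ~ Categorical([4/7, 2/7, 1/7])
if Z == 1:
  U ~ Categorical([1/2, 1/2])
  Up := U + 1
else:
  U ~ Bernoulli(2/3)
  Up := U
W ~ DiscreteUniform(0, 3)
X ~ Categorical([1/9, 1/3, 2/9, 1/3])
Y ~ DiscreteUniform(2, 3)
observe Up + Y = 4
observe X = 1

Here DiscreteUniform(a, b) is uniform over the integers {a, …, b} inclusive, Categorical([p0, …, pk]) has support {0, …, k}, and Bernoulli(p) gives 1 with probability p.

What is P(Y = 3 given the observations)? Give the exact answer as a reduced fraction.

Enumerate traces; 16 have nonzero weight after conditioning:
  (Z=0, U=1, W=0, X=1, Y=3) weight 1/63
  (Z=0, U=1, W=1, X=1, Y=3) weight 1/63
  (Z=0, U=1, W=2, X=1, Y=3) weight 1/63
  (Z=0, U=1, W=3, X=1, Y=3) weight 1/63
  (Z=1, U=0, W=0, X=1, Y=3) weight 1/168
  (Z=1, U=0, W=1, X=1, Y=3) weight 1/168
  (Z=1, U=0, W=2, X=1, Y=3) weight 1/168
  (Z=1, U=0, W=3, X=1, Y=3) weight 1/168
  (Z=1, U=1, W=0, X=1, Y=2) weight 1/168
  … 7 more
Group by Y:
  weight(Y=2) = 1/42
  weight(Y=3) = 13/126
Total weight = 1/42 + 13/126 = 8/63
P(Y=2 | obs) = 1/42 / 8/63 = 3/16
P(Y=3 | obs) = 13/126 / 8/63 = 13/16

P(Y = 3 | obs) = 13/16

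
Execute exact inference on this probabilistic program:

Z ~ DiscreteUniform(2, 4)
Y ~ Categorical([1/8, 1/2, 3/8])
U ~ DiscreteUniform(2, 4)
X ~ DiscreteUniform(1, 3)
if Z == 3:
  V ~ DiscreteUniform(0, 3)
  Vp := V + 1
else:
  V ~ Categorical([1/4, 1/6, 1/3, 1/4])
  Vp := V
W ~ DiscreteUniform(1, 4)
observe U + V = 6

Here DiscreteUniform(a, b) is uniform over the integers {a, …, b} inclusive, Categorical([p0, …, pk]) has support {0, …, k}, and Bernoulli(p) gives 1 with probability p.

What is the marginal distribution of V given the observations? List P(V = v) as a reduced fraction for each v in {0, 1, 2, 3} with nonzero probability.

Enumerate traces; 216 have nonzero weight after conditioning:
  (Z=2, Y=0, U=3, X=1, V=3, W=1) weight 1/3456
  (Z=2, Y=0, U=3, X=1, V=3, W=2) weight 1/3456
  (Z=2, Y=0, U=3, X=1, V=3, W=3) weight 1/3456
  (Z=2, Y=0, U=3, X=1, V=3, W=4) weight 1/3456
  (Z=2, Y=0, U=3, X=2, V=3, W=1) weight 1/3456
  (Z=2, Y=0, U=3, X=2, V=3, W=2) weight 1/3456
  (Z=2, Y=0, U=3, X=2, V=3, W=3) weight 1/3456
  (Z=2, Y=0, U=3, X=2, V=3, W=4) weight 1/3456
  (Z=2, Y=0, U=4, X=1, V=2, W=1) weight 1/2592
  … 207 more
Group by V:
  weight(V=2) = 11/108
  weight(V=3) = 1/12
Total weight = 11/108 + 1/12 = 5/27
P(V=2 | obs) = 11/108 / 5/27 = 11/20
P(V=3 | obs) = 1/12 / 5/27 = 9/20

P(V=2) = 11/20, P(V=3) = 9/20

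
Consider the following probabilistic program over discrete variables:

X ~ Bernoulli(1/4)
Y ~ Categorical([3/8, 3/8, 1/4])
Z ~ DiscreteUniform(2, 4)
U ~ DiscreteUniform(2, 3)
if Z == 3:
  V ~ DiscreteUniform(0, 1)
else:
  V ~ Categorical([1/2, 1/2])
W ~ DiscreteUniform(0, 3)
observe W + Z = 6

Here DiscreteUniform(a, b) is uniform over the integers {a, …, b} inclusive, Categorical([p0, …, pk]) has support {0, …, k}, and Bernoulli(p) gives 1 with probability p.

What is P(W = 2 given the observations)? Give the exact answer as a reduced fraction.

P(W = 2 | obs) = 1/2

Enumerate traces; 48 have nonzero weight after conditioning:
  (X=0, Y=0, Z=3, U=2, V=0, W=3) weight 3/512
  (X=0, Y=0, Z=3, U=2, V=1, W=3) weight 3/512
  (X=0, Y=0, Z=3, U=3, V=0, W=3) weight 3/512
  (X=0, Y=0, Z=3, U=3, V=1, W=3) weight 3/512
  (X=0, Y=0, Z=4, U=2, V=0, W=2) weight 3/512
  (X=0, Y=0, Z=4, U=2, V=1, W=2) weight 3/512
  (X=0, Y=0, Z=4, U=3, V=0, W=2) weight 3/512
  (X=0, Y=0, Z=4, U=3, V=1, W=2) weight 3/512
  … 40 more
Group by W:
  weight(W=2) = 1/12
  weight(W=3) = 1/12
Total weight = 1/12 + 1/12 = 1/6
P(W=2 | obs) = 1/12 / 1/6 = 1/2
P(W=3 | obs) = 1/12 / 1/6 = 1/2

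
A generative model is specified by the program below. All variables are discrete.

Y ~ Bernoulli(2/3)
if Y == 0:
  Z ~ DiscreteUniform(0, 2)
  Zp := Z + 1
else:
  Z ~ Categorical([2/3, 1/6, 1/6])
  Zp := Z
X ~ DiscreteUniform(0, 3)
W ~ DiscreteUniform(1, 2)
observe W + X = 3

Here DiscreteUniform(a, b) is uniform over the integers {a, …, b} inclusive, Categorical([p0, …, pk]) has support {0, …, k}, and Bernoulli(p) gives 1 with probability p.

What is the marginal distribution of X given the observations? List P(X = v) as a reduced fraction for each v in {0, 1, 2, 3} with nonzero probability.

Enumerate traces; 12 have nonzero weight after conditioning:
  (Y=0, Z=0, X=1, W=2) weight 1/72
  (Y=0, Z=0, X=2, W=1) weight 1/72
  (Y=0, Z=1, X=1, W=2) weight 1/72
  (Y=0, Z=1, X=2, W=1) weight 1/72
  (Y=0, Z=2, X=1, W=2) weight 1/72
  (Y=0, Z=2, X=2, W=1) weight 1/72
  (Y=1, Z=0, X=1, W=2) weight 1/18
  (Y=1, Z=0, X=2, W=1) weight 1/18
  … 4 more
Group by X:
  weight(X=1) = 1/8
  weight(X=2) = 1/8
Total weight = 1/8 + 1/8 = 1/4
P(X=1 | obs) = 1/8 / 1/4 = 1/2
P(X=2 | obs) = 1/8 / 1/4 = 1/2

P(X=1) = 1/2, P(X=2) = 1/2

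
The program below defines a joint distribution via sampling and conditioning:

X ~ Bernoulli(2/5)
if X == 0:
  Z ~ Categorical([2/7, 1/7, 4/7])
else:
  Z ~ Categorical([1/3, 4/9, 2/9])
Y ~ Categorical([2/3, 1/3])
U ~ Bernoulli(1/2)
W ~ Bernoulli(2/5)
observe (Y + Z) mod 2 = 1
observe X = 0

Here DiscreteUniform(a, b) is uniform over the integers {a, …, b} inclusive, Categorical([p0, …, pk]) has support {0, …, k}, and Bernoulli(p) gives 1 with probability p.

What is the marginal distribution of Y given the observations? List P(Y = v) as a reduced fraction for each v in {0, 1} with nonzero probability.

P(Y=0) = 1/4, P(Y=1) = 3/4

Enumerate traces; 12 have nonzero weight after conditioning:
  (X=0, Z=0, Y=1, U=0, W=0) weight 3/175
  (X=0, Z=0, Y=1, U=0, W=1) weight 2/175
  (X=0, Z=0, Y=1, U=1, W=0) weight 3/175
  (X=0, Z=0, Y=1, U=1, W=1) weight 2/175
  (X=0, Z=1, Y=0, U=0, W=0) weight 3/175
  (X=0, Z=1, Y=0, U=0, W=1) weight 2/175
  (X=0, Z=1, Y=0, U=1, W=0) weight 3/175
  (X=0, Z=1, Y=0, U=1, W=1) weight 2/175
  … 4 more
Group by Y:
  weight(Y=0) = 2/35
  weight(Y=1) = 6/35
Total weight = 2/35 + 6/35 = 8/35
P(Y=0 | obs) = 2/35 / 8/35 = 1/4
P(Y=1 | obs) = 6/35 / 8/35 = 3/4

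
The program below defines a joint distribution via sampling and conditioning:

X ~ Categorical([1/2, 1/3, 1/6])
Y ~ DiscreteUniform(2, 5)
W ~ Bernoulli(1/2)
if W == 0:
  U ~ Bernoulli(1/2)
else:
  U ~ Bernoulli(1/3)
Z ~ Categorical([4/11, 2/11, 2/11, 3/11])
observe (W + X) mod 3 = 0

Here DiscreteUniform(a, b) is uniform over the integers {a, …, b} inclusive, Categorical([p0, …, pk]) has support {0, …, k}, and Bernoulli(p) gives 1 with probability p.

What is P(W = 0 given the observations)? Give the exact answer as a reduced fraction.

P(W = 0 | obs) = 3/4

Enumerate traces; 64 have nonzero weight after conditioning:
  (X=0, Y=2, W=0, U=0, Z=0) weight 1/88
  (X=0, Y=2, W=0, U=0, Z=1) weight 1/176
  (X=0, Y=2, W=0, U=0, Z=2) weight 1/176
  (X=0, Y=2, W=0, U=0, Z=3) weight 3/352
  (X=0, Y=2, W=0, U=1, Z=0) weight 1/88
  (X=0, Y=2, W=0, U=1, Z=1) weight 1/176
  (X=0, Y=2, W=0, U=1, Z=2) weight 1/176
  (X=0, Y=2, W=0, U=1, Z=3) weight 3/352
  (X=2, Y=2, W=1, U=0, Z=0) weight 1/198
  … 55 more
Group by W:
  weight(W=0) = 1/4
  weight(W=1) = 1/12
Total weight = 1/4 + 1/12 = 1/3
P(W=0 | obs) = 1/4 / 1/3 = 3/4
P(W=1 | obs) = 1/12 / 1/3 = 1/4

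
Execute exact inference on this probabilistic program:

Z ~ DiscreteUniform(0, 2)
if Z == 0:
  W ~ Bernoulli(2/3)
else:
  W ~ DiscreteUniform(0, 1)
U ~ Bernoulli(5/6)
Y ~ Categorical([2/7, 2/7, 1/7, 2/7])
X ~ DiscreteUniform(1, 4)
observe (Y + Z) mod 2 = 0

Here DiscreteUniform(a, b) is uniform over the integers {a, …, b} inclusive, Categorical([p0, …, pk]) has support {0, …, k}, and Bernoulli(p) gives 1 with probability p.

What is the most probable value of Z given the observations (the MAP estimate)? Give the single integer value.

argmax_v P(Z = v | obs) = 1

Enumerate traces; 96 have nonzero weight after conditioning:
  (Z=0, W=0, U=0, Y=0, X=1) weight 1/756
  (Z=0, W=0, U=0, Y=0, X=2) weight 1/756
  (Z=0, W=0, U=0, Y=0, X=3) weight 1/756
  (Z=0, W=0, U=0, Y=0, X=4) weight 1/756
  (Z=0, W=0, U=0, Y=2, X=1) weight 1/1512
  (Z=0, W=0, U=0, Y=2, X=2) weight 1/1512
  (Z=0, W=0, U=0, Y=2, X=3) weight 1/1512
  (Z=0, W=0, U=0, Y=2, X=4) weight 1/1512
  (Z=1, W=0, U=0, Y=1, X=1) weight 1/504
  (Z=2, W=0, U=0, Y=0, X=1) weight 1/504
  … 86 more
Group by Z:
  weight(Z=0) = 1/7
  weight(Z=1) = 4/21
  weight(Z=2) = 1/7
Total weight = 1/7 + 4/21 + 1/7 = 10/21
P(Z=0 | obs) = 1/7 / 10/21 = 3/10
P(Z=1 | obs) = 4/21 / 10/21 = 2/5
P(Z=2 | obs) = 1/7 / 10/21 = 3/10
argmax = 1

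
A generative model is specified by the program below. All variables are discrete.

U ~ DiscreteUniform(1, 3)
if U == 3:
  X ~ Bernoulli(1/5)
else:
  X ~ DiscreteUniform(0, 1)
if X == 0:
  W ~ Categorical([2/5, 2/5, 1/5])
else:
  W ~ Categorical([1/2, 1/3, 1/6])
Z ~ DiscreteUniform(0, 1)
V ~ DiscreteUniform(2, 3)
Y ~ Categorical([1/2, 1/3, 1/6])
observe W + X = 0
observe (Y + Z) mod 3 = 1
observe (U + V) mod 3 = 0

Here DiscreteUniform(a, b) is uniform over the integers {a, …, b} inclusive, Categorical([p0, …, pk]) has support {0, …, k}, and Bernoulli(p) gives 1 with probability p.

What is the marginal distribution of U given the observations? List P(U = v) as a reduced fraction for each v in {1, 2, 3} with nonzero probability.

P(U=1) = 5/13, P(U=3) = 8/13

Enumerate traces; 4 have nonzero weight after conditioning:
  (U=1, X=0, W=0, Z=0, V=2, Y=1) weight 1/180
  (U=1, X=0, W=0, Z=1, V=2, Y=0) weight 1/120
  (U=3, X=0, W=0, Z=0, V=3, Y=1) weight 2/225
  (U=3, X=0, W=0, Z=1, V=3, Y=0) weight 1/75
Group by U:
  weight(U=1) = 1/72
  weight(U=3) = 1/45
Total weight = 1/72 + 1/45 = 13/360
P(U=1 | obs) = 1/72 / 13/360 = 5/13
P(U=3 | obs) = 1/45 / 13/360 = 8/13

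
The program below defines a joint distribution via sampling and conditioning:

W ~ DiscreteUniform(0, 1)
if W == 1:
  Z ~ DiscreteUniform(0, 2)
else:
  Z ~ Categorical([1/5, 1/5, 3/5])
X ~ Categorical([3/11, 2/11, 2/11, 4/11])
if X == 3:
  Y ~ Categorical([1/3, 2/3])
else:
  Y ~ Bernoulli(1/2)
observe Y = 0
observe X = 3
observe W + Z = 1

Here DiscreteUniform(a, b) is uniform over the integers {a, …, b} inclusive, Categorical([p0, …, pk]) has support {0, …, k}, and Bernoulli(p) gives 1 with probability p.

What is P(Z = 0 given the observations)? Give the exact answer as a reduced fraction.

P(Z = 0 | obs) = 5/8

Enumerate traces; 2 have nonzero weight after conditioning:
  (W=0, Z=1, X=3, Y=0) weight 2/165
  (W=1, Z=0, X=3, Y=0) weight 2/99
Group by Z:
  weight(Z=0) = 2/99
  weight(Z=1) = 2/165
Total weight = 2/99 + 2/165 = 16/495
P(Z=0 | obs) = 2/99 / 16/495 = 5/8
P(Z=1 | obs) = 2/165 / 16/495 = 3/8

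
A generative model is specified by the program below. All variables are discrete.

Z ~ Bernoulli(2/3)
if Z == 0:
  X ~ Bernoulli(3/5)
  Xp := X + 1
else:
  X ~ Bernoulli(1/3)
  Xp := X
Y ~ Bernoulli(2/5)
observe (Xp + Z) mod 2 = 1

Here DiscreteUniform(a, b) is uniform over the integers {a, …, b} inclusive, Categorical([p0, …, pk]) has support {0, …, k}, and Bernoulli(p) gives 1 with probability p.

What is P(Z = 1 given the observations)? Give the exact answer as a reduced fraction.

P(Z = 1 | obs) = 10/13

Enumerate traces; 4 have nonzero weight after conditioning:
  (Z=0, X=0, Y=0) weight 2/25
  (Z=0, X=0, Y=1) weight 4/75
  (Z=1, X=0, Y=0) weight 4/15
  (Z=1, X=0, Y=1) weight 8/45
Group by Z:
  weight(Z=0) = 2/15
  weight(Z=1) = 4/9
Total weight = 2/15 + 4/9 = 26/45
P(Z=0 | obs) = 2/15 / 26/45 = 3/13
P(Z=1 | obs) = 4/9 / 26/45 = 10/13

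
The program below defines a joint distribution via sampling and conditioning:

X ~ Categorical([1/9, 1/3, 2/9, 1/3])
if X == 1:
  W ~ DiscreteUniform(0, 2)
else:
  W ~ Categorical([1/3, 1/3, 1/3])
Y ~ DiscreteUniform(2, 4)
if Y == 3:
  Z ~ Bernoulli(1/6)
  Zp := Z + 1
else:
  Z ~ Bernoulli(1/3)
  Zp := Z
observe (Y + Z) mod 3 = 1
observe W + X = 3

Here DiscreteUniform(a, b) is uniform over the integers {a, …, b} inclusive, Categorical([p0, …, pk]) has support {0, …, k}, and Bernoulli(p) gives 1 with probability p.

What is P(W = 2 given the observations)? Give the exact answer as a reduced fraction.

Enumerate traces; 6 have nonzero weight after conditioning:
  (X=1, W=2, Y=3, Z=1) weight 1/162
  (X=1, W=2, Y=4, Z=0) weight 2/81
  (X=2, W=1, Y=3, Z=1) weight 1/243
  (X=2, W=1, Y=4, Z=0) weight 4/243
  (X=3, W=0, Y=3, Z=1) weight 1/162
  (X=3, W=0, Y=4, Z=0) weight 2/81
Group by W:
  weight(W=0) = 5/162
  weight(W=1) = 5/243
  weight(W=2) = 5/162
Total weight = 5/162 + 5/243 + 5/162 = 20/243
P(W=0 | obs) = 5/162 / 20/243 = 3/8
P(W=1 | obs) = 5/243 / 20/243 = 1/4
P(W=2 | obs) = 5/162 / 20/243 = 3/8

P(W = 2 | obs) = 3/8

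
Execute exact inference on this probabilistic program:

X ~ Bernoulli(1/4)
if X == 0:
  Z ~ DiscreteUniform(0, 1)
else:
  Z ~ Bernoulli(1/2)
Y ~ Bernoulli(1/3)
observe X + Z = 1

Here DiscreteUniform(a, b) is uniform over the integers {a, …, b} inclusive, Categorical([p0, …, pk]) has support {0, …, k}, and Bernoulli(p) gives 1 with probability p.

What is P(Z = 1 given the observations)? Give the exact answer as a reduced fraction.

Enumerate traces; 4 have nonzero weight after conditioning:
  (X=0, Z=1, Y=0) weight 1/4
  (X=0, Z=1, Y=1) weight 1/8
  (X=1, Z=0, Y=0) weight 1/12
  (X=1, Z=0, Y=1) weight 1/24
Group by Z:
  weight(Z=0) = 1/8
  weight(Z=1) = 3/8
Total weight = 1/8 + 3/8 = 1/2
P(Z=0 | obs) = 1/8 / 1/2 = 1/4
P(Z=1 | obs) = 3/8 / 1/2 = 3/4

P(Z = 1 | obs) = 3/4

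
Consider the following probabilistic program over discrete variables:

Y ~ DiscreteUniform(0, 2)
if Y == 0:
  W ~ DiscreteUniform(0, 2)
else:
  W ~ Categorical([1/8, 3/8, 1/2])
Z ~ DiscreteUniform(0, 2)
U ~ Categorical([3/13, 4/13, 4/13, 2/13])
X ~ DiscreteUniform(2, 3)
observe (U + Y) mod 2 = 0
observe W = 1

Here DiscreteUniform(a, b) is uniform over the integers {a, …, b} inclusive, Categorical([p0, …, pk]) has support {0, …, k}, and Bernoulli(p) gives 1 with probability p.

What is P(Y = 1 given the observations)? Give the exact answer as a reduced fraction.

P(Y = 1 | obs) = 54/173

Enumerate traces; 36 have nonzero weight after conditioning:
  (Y=0, W=1, Z=0, U=0, X=2) weight 1/234
  (Y=0, W=1, Z=0, U=0, X=3) weight 1/234
  (Y=0, W=1, Z=0, U=2, X=2) weight 2/351
  (Y=0, W=1, Z=0, U=2, X=3) weight 2/351
  (Y=0, W=1, Z=1, U=0, X=2) weight 1/234
  (Y=0, W=1, Z=1, U=0, X=3) weight 1/234
  (Y=0, W=1, Z=1, U=2, X=2) weight 2/351
  (Y=0, W=1, Z=1, U=2, X=3) weight 2/351
  (Y=1, W=1, Z=0, U=1, X=2) weight 1/156
  (Y=2, W=1, Z=0, U=0, X=2) weight 1/208
  … 26 more
Group by Y:
  weight(Y=0) = 7/117
  weight(Y=1) = 3/52
  weight(Y=2) = 7/104
Total weight = 7/117 + 3/52 + 7/104 = 173/936
P(Y=0 | obs) = 7/117 / 173/936 = 56/173
P(Y=1 | obs) = 3/52 / 173/936 = 54/173
P(Y=2 | obs) = 7/104 / 173/936 = 63/173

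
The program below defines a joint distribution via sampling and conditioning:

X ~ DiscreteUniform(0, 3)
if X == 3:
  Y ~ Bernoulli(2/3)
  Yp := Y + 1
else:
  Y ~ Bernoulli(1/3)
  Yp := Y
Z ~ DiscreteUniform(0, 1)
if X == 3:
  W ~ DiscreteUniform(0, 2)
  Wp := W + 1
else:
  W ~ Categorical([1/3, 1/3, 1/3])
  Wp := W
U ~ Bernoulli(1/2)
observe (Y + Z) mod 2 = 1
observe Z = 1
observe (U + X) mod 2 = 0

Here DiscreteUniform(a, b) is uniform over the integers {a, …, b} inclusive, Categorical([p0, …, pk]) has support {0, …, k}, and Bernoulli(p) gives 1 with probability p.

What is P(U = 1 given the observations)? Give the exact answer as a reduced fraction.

P(U = 1 | obs) = 3/7

Enumerate traces; 12 have nonzero weight after conditioning:
  (X=0, Y=0, Z=1, W=0, U=0) weight 1/72
  (X=0, Y=0, Z=1, W=1, U=0) weight 1/72
  (X=0, Y=0, Z=1, W=2, U=0) weight 1/72
  (X=1, Y=0, Z=1, W=0, U=1) weight 1/72
  (X=1, Y=0, Z=1, W=1, U=1) weight 1/72
  (X=1, Y=0, Z=1, W=2, U=1) weight 1/72
  (X=2, Y=0, Z=1, W=0, U=0) weight 1/72
  (X=2, Y=0, Z=1, W=1, U=0) weight 1/72
  … 4 more
Group by U:
  weight(U=0) = 1/12
  weight(U=1) = 1/16
Total weight = 1/12 + 1/16 = 7/48
P(U=0 | obs) = 1/12 / 7/48 = 4/7
P(U=1 | obs) = 1/16 / 7/48 = 3/7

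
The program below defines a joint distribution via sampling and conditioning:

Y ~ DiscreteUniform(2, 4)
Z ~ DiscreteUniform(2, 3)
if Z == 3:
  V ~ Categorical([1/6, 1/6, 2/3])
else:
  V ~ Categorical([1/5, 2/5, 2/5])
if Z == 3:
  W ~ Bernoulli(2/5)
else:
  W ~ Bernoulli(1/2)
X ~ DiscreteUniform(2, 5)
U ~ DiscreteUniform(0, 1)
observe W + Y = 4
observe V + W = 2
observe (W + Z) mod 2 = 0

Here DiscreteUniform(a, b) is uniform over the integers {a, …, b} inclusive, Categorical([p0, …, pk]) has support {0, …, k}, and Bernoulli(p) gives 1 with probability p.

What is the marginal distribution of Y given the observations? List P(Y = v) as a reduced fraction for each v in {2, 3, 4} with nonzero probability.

P(Y=3) = 1/4, P(Y=4) = 3/4

Enumerate traces; 16 have nonzero weight after conditioning:
  (Y=3, Z=3, V=1, W=1, X=2, U=0) weight 1/720
  (Y=3, Z=3, V=1, W=1, X=2, U=1) weight 1/720
  (Y=3, Z=3, V=1, W=1, X=3, U=0) weight 1/720
  (Y=3, Z=3, V=1, W=1, X=3, U=1) weight 1/720
  (Y=3, Z=3, V=1, W=1, X=4, U=0) weight 1/720
  (Y=3, Z=3, V=1, W=1, X=4, U=1) weight 1/720
  (Y=3, Z=3, V=1, W=1, X=5, U=0) weight 1/720
  (Y=3, Z=3, V=1, W=1, X=5, U=1) weight 1/720
  (Y=4, Z=2, V=2, W=0, X=2, U=0) weight 1/240
  … 7 more
Group by Y:
  weight(Y=3) = 1/90
  weight(Y=4) = 1/30
Total weight = 1/90 + 1/30 = 2/45
P(Y=3 | obs) = 1/90 / 2/45 = 1/4
P(Y=4 | obs) = 1/30 / 2/45 = 3/4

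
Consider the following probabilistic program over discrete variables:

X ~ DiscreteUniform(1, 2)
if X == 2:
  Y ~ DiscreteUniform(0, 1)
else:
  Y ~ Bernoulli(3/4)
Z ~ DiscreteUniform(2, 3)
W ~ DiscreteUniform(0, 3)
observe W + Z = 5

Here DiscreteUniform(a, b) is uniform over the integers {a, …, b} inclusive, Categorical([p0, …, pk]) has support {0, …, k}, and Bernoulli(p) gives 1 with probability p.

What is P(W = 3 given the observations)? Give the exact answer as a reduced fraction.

P(W = 3 | obs) = 1/2

Enumerate traces; 8 have nonzero weight after conditioning:
  (X=1, Y=0, Z=2, W=3) weight 1/64
  (X=1, Y=0, Z=3, W=2) weight 1/64
  (X=1, Y=1, Z=2, W=3) weight 3/64
  (X=1, Y=1, Z=3, W=2) weight 3/64
  (X=2, Y=0, Z=2, W=3) weight 1/32
  (X=2, Y=0, Z=3, W=2) weight 1/32
  (X=2, Y=1, Z=2, W=3) weight 1/32
  (X=2, Y=1, Z=3, W=2) weight 1/32
Group by W:
  weight(W=2) = 1/8
  weight(W=3) = 1/8
Total weight = 1/8 + 1/8 = 1/4
P(W=2 | obs) = 1/8 / 1/4 = 1/2
P(W=3 | obs) = 1/8 / 1/4 = 1/2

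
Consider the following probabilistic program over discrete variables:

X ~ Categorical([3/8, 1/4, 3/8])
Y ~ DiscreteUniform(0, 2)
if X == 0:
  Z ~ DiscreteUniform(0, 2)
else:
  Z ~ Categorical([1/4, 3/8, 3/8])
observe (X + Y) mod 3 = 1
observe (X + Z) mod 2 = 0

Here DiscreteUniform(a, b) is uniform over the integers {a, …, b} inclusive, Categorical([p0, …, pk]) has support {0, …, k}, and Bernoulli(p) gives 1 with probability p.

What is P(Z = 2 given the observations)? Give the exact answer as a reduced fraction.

Enumerate traces; 5 have nonzero weight after conditioning:
  (X=0, Y=1, Z=0) weight 1/24
  (X=0, Y=1, Z=2) weight 1/24
  (X=1, Y=0, Z=1) weight 1/32
  (X=2, Y=2, Z=0) weight 1/32
  (X=2, Y=2, Z=2) weight 3/64
Group by Z:
  weight(Z=0) = 7/96
  weight(Z=1) = 1/32
  weight(Z=2) = 17/192
Total weight = 7/96 + 1/32 + 17/192 = 37/192
P(Z=0 | obs) = 7/96 / 37/192 = 14/37
P(Z=1 | obs) = 1/32 / 37/192 = 6/37
P(Z=2 | obs) = 17/192 / 37/192 = 17/37

P(Z = 2 | obs) = 17/37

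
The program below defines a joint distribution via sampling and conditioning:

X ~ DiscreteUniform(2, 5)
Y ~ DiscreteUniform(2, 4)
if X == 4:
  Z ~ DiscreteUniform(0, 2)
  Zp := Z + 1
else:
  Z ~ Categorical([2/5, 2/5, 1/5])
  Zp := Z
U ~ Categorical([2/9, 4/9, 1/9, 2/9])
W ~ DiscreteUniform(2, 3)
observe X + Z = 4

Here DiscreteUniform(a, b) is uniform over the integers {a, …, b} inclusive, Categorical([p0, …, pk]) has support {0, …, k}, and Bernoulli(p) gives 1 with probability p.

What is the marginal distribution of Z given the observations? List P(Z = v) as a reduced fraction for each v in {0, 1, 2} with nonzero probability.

Enumerate traces; 72 have nonzero weight after conditioning:
  (X=2, Y=2, Z=2, U=0, W=2) weight 1/540
  (X=2, Y=2, Z=2, U=0, W=3) weight 1/540
  (X=2, Y=2, Z=2, U=1, W=2) weight 1/270
  (X=2, Y=2, Z=2, U=1, W=3) weight 1/270
  (X=2, Y=2, Z=2, U=2, W=2) weight 1/1080
  (X=2, Y=2, Z=2, U=2, W=3) weight 1/1080
  (X=2, Y=2, Z=2, U=3, W=2) weight 1/540
  (X=2, Y=2, Z=2, U=3, W=3) weight 1/540
  (X=3, Y=2, Z=1, U=0, W=2) weight 1/270
  (X=4, Y=2, Z=0, U=0, W=2) weight 1/324
  … 62 more
Group by Z:
  weight(Z=0) = 1/12
  weight(Z=1) = 1/10
  weight(Z=2) = 1/20
Total weight = 1/12 + 1/10 + 1/20 = 7/30
P(Z=0 | obs) = 1/12 / 7/30 = 5/14
P(Z=1 | obs) = 1/10 / 7/30 = 3/7
P(Z=2 | obs) = 1/20 / 7/30 = 3/14

P(Z=0) = 5/14, P(Z=1) = 3/7, P(Z=2) = 3/14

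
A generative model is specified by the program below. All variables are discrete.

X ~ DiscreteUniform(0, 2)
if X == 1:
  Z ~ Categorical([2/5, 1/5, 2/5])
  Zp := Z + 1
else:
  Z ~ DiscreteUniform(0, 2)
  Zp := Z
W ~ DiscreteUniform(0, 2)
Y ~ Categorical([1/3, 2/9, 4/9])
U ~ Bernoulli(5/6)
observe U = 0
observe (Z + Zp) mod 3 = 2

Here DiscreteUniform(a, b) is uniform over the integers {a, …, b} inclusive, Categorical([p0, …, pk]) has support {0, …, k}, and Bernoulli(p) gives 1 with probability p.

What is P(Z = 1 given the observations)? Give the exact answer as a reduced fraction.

P(Z = 1 | obs) = 5/8

Enumerate traces; 27 have nonzero weight after conditioning:
  (X=0, Z=1, W=0, Y=0, U=0) weight 1/486
  (X=0, Z=1, W=0, Y=1, U=0) weight 1/729
  (X=0, Z=1, W=0, Y=2, U=0) weight 2/729
  (X=0, Z=1, W=1, Y=0, U=0) weight 1/486
  (X=0, Z=1, W=1, Y=1, U=0) weight 1/729
  (X=0, Z=1, W=1, Y=2, U=0) weight 2/729
  (X=0, Z=1, W=2, Y=0, U=0) weight 1/486
  (X=0, Z=1, W=2, Y=1, U=0) weight 1/729
  (X=1, Z=2, W=0, Y=0, U=0) weight 1/405
  … 18 more
Group by Z:
  weight(Z=1) = 1/27
  weight(Z=2) = 1/45
Total weight = 1/27 + 1/45 = 8/135
P(Z=1 | obs) = 1/27 / 8/135 = 5/8
P(Z=2 | obs) = 1/45 / 8/135 = 3/8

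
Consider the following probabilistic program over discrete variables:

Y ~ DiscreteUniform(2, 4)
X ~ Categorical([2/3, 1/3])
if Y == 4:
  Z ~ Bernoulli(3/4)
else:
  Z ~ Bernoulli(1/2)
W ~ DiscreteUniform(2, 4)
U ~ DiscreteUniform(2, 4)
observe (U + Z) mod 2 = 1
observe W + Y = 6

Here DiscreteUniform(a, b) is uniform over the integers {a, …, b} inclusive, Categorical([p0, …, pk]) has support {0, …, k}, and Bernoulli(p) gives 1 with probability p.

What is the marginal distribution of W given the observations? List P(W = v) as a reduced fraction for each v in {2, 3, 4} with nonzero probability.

Enumerate traces; 18 have nonzero weight after conditioning:
  (Y=2, X=0, Z=0, W=4, U=3) weight 1/81
  (Y=2, X=0, Z=1, W=4, U=2) weight 1/81
  (Y=2, X=0, Z=1, W=4, U=4) weight 1/81
  (Y=2, X=1, Z=0, W=4, U=3) weight 1/162
  (Y=2, X=1, Z=1, W=4, U=2) weight 1/162
  (Y=2, X=1, Z=1, W=4, U=4) weight 1/162
  (Y=3, X=0, Z=0, W=3, U=3) weight 1/81
  (Y=3, X=0, Z=1, W=3, U=2) weight 1/81
  (Y=4, X=0, Z=0, W=2, U=3) weight 1/162
  … 9 more
Group by W:
  weight(W=2) = 7/108
  weight(W=3) = 1/18
  weight(W=4) = 1/18
Total weight = 7/108 + 1/18 + 1/18 = 19/108
P(W=2 | obs) = 7/108 / 19/108 = 7/19
P(W=3 | obs) = 1/18 / 19/108 = 6/19
P(W=4 | obs) = 1/18 / 19/108 = 6/19

P(W=2) = 7/19, P(W=3) = 6/19, P(W=4) = 6/19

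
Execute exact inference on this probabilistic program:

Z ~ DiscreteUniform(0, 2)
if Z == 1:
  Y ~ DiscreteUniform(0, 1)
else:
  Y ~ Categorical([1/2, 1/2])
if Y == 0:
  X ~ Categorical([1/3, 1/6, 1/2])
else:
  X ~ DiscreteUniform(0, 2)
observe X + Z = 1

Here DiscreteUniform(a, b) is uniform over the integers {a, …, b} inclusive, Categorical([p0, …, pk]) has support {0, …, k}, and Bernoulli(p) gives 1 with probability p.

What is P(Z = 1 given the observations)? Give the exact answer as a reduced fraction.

Enumerate traces; 4 have nonzero weight after conditioning:
  (Z=0, Y=0, X=1) weight 1/36
  (Z=0, Y=1, X=1) weight 1/18
  (Z=1, Y=0, X=0) weight 1/18
  (Z=1, Y=1, X=0) weight 1/18
Group by Z:
  weight(Z=0) = 1/12
  weight(Z=1) = 1/9
Total weight = 1/12 + 1/9 = 7/36
P(Z=0 | obs) = 1/12 / 7/36 = 3/7
P(Z=1 | obs) = 1/9 / 7/36 = 4/7

P(Z = 1 | obs) = 4/7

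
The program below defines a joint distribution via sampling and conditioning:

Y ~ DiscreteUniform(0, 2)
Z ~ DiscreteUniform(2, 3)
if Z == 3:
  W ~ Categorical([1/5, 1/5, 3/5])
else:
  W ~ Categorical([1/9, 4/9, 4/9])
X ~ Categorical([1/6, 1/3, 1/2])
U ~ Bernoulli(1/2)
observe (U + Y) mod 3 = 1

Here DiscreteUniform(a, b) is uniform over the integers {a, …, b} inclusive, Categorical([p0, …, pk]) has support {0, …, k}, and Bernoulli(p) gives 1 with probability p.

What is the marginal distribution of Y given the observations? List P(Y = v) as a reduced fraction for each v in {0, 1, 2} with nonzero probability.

Enumerate traces; 36 have nonzero weight after conditioning:
  (Y=0, Z=2, W=0, X=0, U=1) weight 1/648
  (Y=0, Z=2, W=0, X=1, U=1) weight 1/324
  (Y=0, Z=2, W=0, X=2, U=1) weight 1/216
  (Y=0, Z=2, W=1, X=0, U=1) weight 1/162
  (Y=0, Z=2, W=1, X=1, U=1) weight 1/81
  (Y=0, Z=2, W=1, X=2, U=1) weight 1/54
  (Y=0, Z=2, W=2, X=0, U=1) weight 1/162
  (Y=0, Z=2, W=2, X=1, U=1) weight 1/81
  (Y=1, Z=2, W=0, X=0, U=0) weight 1/648
  … 27 more
Group by Y:
  weight(Y=0) = 1/6
  weight(Y=1) = 1/6
Total weight = 1/6 + 1/6 = 1/3
P(Y=0 | obs) = 1/6 / 1/3 = 1/2
P(Y=1 | obs) = 1/6 / 1/3 = 1/2

P(Y=0) = 1/2, P(Y=1) = 1/2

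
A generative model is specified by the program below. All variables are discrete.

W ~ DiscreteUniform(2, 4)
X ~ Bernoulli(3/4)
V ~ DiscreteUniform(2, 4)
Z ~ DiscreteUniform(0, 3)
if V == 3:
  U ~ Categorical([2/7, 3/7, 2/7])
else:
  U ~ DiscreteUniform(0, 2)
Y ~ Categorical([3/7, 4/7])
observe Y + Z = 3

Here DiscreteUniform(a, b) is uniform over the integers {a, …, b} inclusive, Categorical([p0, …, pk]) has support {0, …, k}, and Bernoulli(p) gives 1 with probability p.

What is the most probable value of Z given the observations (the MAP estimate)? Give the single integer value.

argmax_v P(Z = v | obs) = 2

Enumerate traces; 108 have nonzero weight after conditioning:
  (W=2, X=0, V=2, Z=2, U=0, Y=1) weight 1/756
  (W=2, X=0, V=2, Z=2, U=1, Y=1) weight 1/756
  (W=2, X=0, V=2, Z=2, U=2, Y=1) weight 1/756
  (W=2, X=0, V=2, Z=3, U=0, Y=0) weight 1/1008
  (W=2, X=0, V=2, Z=3, U=1, Y=0) weight 1/1008
  (W=2, X=0, V=2, Z=3, U=2, Y=0) weight 1/1008
  (W=2, X=0, V=3, Z=2, U=0, Y=1) weight 1/882
  (W=2, X=0, V=3, Z=2, U=1, Y=1) weight 1/588
  … 100 more
Group by Z:
  weight(Z=2) = 1/7
  weight(Z=3) = 3/28
Total weight = 1/7 + 3/28 = 1/4
P(Z=2 | obs) = 1/7 / 1/4 = 4/7
P(Z=3 | obs) = 3/28 / 1/4 = 3/7
argmax = 2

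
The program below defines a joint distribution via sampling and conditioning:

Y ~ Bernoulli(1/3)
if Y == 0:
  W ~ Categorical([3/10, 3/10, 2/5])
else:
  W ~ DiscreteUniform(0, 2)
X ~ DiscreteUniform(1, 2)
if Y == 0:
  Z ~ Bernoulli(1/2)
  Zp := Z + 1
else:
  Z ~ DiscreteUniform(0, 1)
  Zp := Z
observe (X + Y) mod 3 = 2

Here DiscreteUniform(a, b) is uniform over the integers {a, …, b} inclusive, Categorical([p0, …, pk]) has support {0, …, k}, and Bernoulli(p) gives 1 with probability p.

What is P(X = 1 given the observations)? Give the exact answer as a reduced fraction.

P(X = 1 | obs) = 1/3

Enumerate traces; 12 have nonzero weight after conditioning:
  (Y=0, W=0, X=2, Z=0) weight 1/20
  (Y=0, W=0, X=2, Z=1) weight 1/20
  (Y=0, W=1, X=2, Z=0) weight 1/20
  (Y=0, W=1, X=2, Z=1) weight 1/20
  (Y=0, W=2, X=2, Z=0) weight 1/15
  (Y=0, W=2, X=2, Z=1) weight 1/15
  (Y=1, W=0, X=1, Z=0) weight 1/36
  (Y=1, W=0, X=1, Z=1) weight 1/36
  … 4 more
Group by X:
  weight(X=1) = 1/6
  weight(X=2) = 1/3
Total weight = 1/6 + 1/3 = 1/2
P(X=1 | obs) = 1/6 / 1/2 = 1/3
P(X=2 | obs) = 1/3 / 1/2 = 2/3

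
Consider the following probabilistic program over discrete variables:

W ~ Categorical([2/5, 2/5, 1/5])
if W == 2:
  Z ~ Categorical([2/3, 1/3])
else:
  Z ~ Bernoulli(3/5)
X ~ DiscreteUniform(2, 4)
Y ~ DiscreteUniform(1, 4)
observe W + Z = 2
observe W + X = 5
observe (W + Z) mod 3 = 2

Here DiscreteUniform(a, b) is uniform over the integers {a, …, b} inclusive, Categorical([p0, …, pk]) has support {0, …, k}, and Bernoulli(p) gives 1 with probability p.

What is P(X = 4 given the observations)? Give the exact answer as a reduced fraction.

Enumerate traces; 8 have nonzero weight after conditioning:
  (W=1, Z=1, X=4, Y=1) weight 1/50
  (W=1, Z=1, X=4, Y=2) weight 1/50
  (W=1, Z=1, X=4, Y=3) weight 1/50
  (W=1, Z=1, X=4, Y=4) weight 1/50
  (W=2, Z=0, X=3, Y=1) weight 1/90
  (W=2, Z=0, X=3, Y=2) weight 1/90
  (W=2, Z=0, X=3, Y=3) weight 1/90
  (W=2, Z=0, X=3, Y=4) weight 1/90
Group by X:
  weight(X=3) = 2/45
  weight(X=4) = 2/25
Total weight = 2/45 + 2/25 = 28/225
P(X=3 | obs) = 2/45 / 28/225 = 5/14
P(X=4 | obs) = 2/25 / 28/225 = 9/14

P(X = 4 | obs) = 9/14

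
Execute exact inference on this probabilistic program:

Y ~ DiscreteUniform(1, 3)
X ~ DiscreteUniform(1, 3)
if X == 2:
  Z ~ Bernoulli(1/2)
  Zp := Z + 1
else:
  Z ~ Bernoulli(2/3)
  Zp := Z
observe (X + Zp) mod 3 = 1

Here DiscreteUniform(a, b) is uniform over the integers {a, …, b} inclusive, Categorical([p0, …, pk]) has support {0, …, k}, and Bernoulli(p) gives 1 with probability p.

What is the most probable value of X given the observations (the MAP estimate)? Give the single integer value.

Enumerate traces; 9 have nonzero weight after conditioning:
  (Y=1, X=1, Z=0) weight 1/27
  (Y=1, X=2, Z=1) weight 1/18
  (Y=1, X=3, Z=1) weight 2/27
  (Y=2, X=1, Z=0) weight 1/27
  (Y=2, X=2, Z=1) weight 1/18
  (Y=2, X=3, Z=1) weight 2/27
  (Y=3, X=1, Z=0) weight 1/27
  (Y=3, X=2, Z=1) weight 1/18
  … 1 more
Group by X:
  weight(X=1) = 1/9
  weight(X=2) = 1/6
  weight(X=3) = 2/9
Total weight = 1/9 + 1/6 + 2/9 = 1/2
P(X=1 | obs) = 1/9 / 1/2 = 2/9
P(X=2 | obs) = 1/6 / 1/2 = 1/3
P(X=3 | obs) = 2/9 / 1/2 = 4/9
argmax = 3

argmax_v P(X = v | obs) = 3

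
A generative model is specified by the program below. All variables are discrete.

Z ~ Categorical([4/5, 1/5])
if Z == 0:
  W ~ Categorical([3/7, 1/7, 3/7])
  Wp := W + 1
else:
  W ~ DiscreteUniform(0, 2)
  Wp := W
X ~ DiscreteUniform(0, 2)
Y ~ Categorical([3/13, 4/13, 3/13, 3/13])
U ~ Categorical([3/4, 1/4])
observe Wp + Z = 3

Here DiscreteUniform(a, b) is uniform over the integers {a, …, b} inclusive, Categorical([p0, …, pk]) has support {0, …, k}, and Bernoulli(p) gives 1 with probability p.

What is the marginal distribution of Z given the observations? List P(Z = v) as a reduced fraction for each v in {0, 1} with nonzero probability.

P(Z=0) = 36/43, P(Z=1) = 7/43

Enumerate traces; 48 have nonzero weight after conditioning:
  (Z=0, W=2, X=0, Y=0, U=0) weight 9/455
  (Z=0, W=2, X=0, Y=0, U=1) weight 3/455
  (Z=0, W=2, X=0, Y=1, U=0) weight 12/455
  (Z=0, W=2, X=0, Y=1, U=1) weight 4/455
  (Z=0, W=2, X=0, Y=2, U=0) weight 9/455
  (Z=0, W=2, X=0, Y=2, U=1) weight 3/455
  (Z=0, W=2, X=0, Y=3, U=0) weight 9/455
  (Z=0, W=2, X=0, Y=3, U=1) weight 3/455
  (Z=1, W=2, X=0, Y=0, U=0) weight 1/260
  … 39 more
Group by Z:
  weight(Z=0) = 12/35
  weight(Z=1) = 1/15
Total weight = 12/35 + 1/15 = 43/105
P(Z=0 | obs) = 12/35 / 43/105 = 36/43
P(Z=1 | obs) = 1/15 / 43/105 = 7/43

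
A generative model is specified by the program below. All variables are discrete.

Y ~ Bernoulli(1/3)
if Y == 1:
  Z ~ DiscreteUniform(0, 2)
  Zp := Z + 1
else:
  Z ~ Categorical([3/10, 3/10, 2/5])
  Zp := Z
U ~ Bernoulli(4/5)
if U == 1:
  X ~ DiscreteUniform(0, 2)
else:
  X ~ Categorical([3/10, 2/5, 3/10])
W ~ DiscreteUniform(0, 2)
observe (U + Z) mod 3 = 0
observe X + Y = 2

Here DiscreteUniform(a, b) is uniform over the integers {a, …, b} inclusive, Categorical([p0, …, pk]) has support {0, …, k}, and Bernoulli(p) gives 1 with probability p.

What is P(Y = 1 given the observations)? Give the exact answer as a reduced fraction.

P(Y = 1 | obs) = 260/821

Enumerate traces; 12 have nonzero weight after conditioning:
  (Y=0, Z=0, U=0, X=2, W=0) weight 1/250
  (Y=0, Z=0, U=0, X=2, W=1) weight 1/250
  (Y=0, Z=0, U=0, X=2, W=2) weight 1/250
  (Y=0, Z=2, U=1, X=2, W=0) weight 16/675
  (Y=0, Z=2, U=1, X=2, W=1) weight 16/675
  (Y=0, Z=2, U=1, X=2, W=2) weight 16/675
  (Y=1, Z=0, U=0, X=1, W=0) weight 2/675
  (Y=1, Z=0, U=0, X=1, W=1) weight 2/675
  … 4 more
Group by Y:
  weight(Y=0) = 187/2250
  weight(Y=1) = 26/675
Total weight = 187/2250 + 26/675 = 821/6750
P(Y=0 | obs) = 187/2250 / 821/6750 = 561/821
P(Y=1 | obs) = 26/675 / 821/6750 = 260/821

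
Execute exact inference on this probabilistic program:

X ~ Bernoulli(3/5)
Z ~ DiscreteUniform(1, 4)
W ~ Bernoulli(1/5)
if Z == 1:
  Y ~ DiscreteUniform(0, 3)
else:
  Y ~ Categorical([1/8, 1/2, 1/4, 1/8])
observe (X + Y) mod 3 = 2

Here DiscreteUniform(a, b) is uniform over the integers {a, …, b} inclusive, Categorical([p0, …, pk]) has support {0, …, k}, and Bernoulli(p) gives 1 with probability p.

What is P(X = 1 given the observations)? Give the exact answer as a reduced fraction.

P(X = 1 | obs) = 21/29

Enumerate traces; 16 have nonzero weight after conditioning:
  (X=0, Z=1, W=0, Y=2) weight 1/50
  (X=0, Z=1, W=1, Y=2) weight 1/200
  (X=0, Z=2, W=0, Y=2) weight 1/50
  (X=0, Z=2, W=1, Y=2) weight 1/200
  (X=0, Z=3, W=0, Y=2) weight 1/50
  (X=0, Z=3, W=1, Y=2) weight 1/200
  (X=0, Z=4, W=0, Y=2) weight 1/50
  (X=0, Z=4, W=1, Y=2) weight 1/200
  (X=1, Z=1, W=0, Y=1) weight 3/100
  … 7 more
Group by X:
  weight(X=0) = 1/10
  weight(X=1) = 21/80
Total weight = 1/10 + 21/80 = 29/80
P(X=0 | obs) = 1/10 / 29/80 = 8/29
P(X=1 | obs) = 21/80 / 29/80 = 21/29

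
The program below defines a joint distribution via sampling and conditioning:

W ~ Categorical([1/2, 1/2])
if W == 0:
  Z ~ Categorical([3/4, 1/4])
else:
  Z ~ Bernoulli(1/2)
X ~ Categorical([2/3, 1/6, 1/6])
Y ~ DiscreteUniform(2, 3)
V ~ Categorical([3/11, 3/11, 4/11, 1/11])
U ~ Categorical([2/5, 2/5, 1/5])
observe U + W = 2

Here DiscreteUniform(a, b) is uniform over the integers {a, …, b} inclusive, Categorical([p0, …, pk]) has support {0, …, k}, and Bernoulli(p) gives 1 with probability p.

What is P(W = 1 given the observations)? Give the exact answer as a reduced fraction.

Enumerate traces; 96 have nonzero weight after conditioning:
  (W=0, Z=0, X=0, Y=2, V=0, U=2) weight 3/440
  (W=0, Z=0, X=0, Y=2, V=1, U=2) weight 3/440
  (W=0, Z=0, X=0, Y=2, V=2, U=2) weight 1/110
  (W=0, Z=0, X=0, Y=2, V=3, U=2) weight 1/440
  (W=0, Z=0, X=0, Y=3, V=0, U=2) weight 3/440
  (W=0, Z=0, X=0, Y=3, V=1, U=2) weight 3/440
  (W=0, Z=0, X=0, Y=3, V=2, U=2) weight 1/110
  (W=0, Z=0, X=0, Y=3, V=3, U=2) weight 1/440
  (W=1, Z=0, X=0, Y=2, V=0, U=1) weight 1/110
  … 87 more
Group by W:
  weight(W=0) = 1/10
  weight(W=1) = 1/5
Total weight = 1/10 + 1/5 = 3/10
P(W=0 | obs) = 1/10 / 3/10 = 1/3
P(W=1 | obs) = 1/5 / 3/10 = 2/3

P(W = 1 | obs) = 2/3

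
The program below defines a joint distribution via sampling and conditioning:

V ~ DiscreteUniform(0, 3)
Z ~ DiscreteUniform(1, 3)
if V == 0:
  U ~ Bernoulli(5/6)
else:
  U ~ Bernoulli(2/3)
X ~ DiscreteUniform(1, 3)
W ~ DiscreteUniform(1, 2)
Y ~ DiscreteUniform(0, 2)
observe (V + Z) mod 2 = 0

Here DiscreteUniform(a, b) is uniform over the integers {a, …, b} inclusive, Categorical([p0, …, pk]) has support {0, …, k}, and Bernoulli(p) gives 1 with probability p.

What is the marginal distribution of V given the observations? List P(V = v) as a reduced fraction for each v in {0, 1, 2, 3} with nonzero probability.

Enumerate traces; 216 have nonzero weight after conditioning:
  (V=0, Z=2, U=0, X=1, W=1, Y=0) weight 1/1296
  (V=0, Z=2, U=0, X=1, W=1, Y=1) weight 1/1296
  (V=0, Z=2, U=0, X=1, W=1, Y=2) weight 1/1296
  (V=0, Z=2, U=0, X=1, W=2, Y=0) weight 1/1296
  (V=0, Z=2, U=0, X=1, W=2, Y=1) weight 1/1296
  (V=0, Z=2, U=0, X=1, W=2, Y=2) weight 1/1296
  (V=0, Z=2, U=0, X=2, W=1, Y=0) weight 1/1296
  (V=0, Z=2, U=0, X=2, W=1, Y=1) weight 1/1296
  (V=1, Z=1, U=0, X=1, W=1, Y=0) weight 1/648
  (V=2, Z=2, U=0, X=1, W=1, Y=0) weight 1/648
  … 206 more
Group by V:
  weight(V=0) = 1/12
  weight(V=1) = 1/6
  weight(V=2) = 1/12
  weight(V=3) = 1/6
Total weight = 1/12 + 1/6 + 1/12 + 1/6 = 1/2
P(V=0 | obs) = 1/12 / 1/2 = 1/6
P(V=1 | obs) = 1/6 / 1/2 = 1/3
P(V=2 | obs) = 1/12 / 1/2 = 1/6
P(V=3 | obs) = 1/6 / 1/2 = 1/3

P(V=0) = 1/6, P(V=1) = 1/3, P(V=2) = 1/6, P(V=3) = 1/3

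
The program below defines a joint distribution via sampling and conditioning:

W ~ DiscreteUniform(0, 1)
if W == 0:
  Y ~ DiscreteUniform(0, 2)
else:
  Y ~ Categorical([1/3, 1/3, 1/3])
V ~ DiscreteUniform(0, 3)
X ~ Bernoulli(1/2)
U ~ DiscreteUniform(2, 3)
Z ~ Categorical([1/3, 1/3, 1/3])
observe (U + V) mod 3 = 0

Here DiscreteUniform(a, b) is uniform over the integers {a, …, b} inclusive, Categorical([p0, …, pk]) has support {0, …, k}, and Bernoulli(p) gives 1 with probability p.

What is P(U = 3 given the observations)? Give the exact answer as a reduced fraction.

P(U = 3 | obs) = 2/3

Enumerate traces; 108 have nonzero weight after conditioning:
  (W=0, Y=0, V=0, X=0, U=3, Z=0) weight 1/288
  (W=0, Y=0, V=0, X=0, U=3, Z=1) weight 1/288
  (W=0, Y=0, V=0, X=0, U=3, Z=2) weight 1/288
  (W=0, Y=0, V=0, X=1, U=3, Z=0) weight 1/288
  (W=0, Y=0, V=0, X=1, U=3, Z=1) weight 1/288
  (W=0, Y=0, V=0, X=1, U=3, Z=2) weight 1/288
  (W=0, Y=0, V=1, X=0, U=2, Z=0) weight 1/288
  (W=0, Y=0, V=1, X=0, U=2, Z=1) weight 1/288
  … 100 more
Group by U:
  weight(U=2) = 1/8
  weight(U=3) = 1/4
Total weight = 1/8 + 1/4 = 3/8
P(U=2 | obs) = 1/8 / 3/8 = 1/3
P(U=3 | obs) = 1/4 / 3/8 = 2/3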